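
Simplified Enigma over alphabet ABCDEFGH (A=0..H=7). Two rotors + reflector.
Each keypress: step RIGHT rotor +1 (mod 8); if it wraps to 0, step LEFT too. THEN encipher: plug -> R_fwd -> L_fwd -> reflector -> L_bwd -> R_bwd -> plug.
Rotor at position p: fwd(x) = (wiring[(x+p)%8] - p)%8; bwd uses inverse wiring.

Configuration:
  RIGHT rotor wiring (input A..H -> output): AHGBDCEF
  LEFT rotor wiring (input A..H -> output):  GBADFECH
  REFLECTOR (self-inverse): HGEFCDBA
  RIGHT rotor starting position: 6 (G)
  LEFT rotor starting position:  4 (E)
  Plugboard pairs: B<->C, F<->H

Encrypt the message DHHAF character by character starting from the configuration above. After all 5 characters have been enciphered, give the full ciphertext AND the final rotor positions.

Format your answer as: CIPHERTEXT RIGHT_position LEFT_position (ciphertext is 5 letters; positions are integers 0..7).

Char 1 ('D'): step: R->7, L=4; D->plug->D->R->H->L->H->refl->A->L'->B->R'->B->plug->C
Char 2 ('H'): step: R->0, L->5 (L advanced); H->plug->F->R->C->L->C->refl->E->L'->E->R'->G->plug->G
Char 3 ('H'): step: R->1, L=5; H->plug->F->R->D->L->B->refl->G->L'->G->R'->A->plug->A
Char 4 ('A'): step: R->2, L=5; A->plug->A->R->E->L->E->refl->C->L'->C->R'->E->plug->E
Char 5 ('F'): step: R->3, L=5; F->plug->H->R->D->L->B->refl->G->L'->G->R'->A->plug->A
Final: ciphertext=CGAEA, RIGHT=3, LEFT=5

Answer: CGAEA 3 5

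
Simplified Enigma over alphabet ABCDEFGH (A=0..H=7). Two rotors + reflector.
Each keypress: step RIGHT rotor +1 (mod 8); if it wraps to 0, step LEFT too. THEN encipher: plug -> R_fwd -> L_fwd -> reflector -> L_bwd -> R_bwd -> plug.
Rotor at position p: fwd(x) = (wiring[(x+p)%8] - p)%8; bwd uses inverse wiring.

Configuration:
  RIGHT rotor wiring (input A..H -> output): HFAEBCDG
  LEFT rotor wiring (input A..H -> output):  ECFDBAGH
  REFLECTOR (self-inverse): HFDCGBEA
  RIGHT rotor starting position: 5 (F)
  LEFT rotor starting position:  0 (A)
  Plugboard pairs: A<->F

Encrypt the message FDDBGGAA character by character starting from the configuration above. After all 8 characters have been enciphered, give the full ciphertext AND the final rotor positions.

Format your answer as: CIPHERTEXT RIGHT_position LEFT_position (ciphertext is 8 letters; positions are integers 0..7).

Answer: DGGADCBH 5 1

Derivation:
Char 1 ('F'): step: R->6, L=0; F->plug->A->R->F->L->A->refl->H->L'->H->R'->D->plug->D
Char 2 ('D'): step: R->7, L=0; D->plug->D->R->B->L->C->refl->D->L'->D->R'->G->plug->G
Char 3 ('D'): step: R->0, L->1 (L advanced); D->plug->D->R->E->L->H->refl->A->L'->D->R'->G->plug->G
Char 4 ('B'): step: R->1, L=1; B->plug->B->R->H->L->D->refl->C->L'->C->R'->F->plug->A
Char 5 ('G'): step: R->2, L=1; G->plug->G->R->F->L->F->refl->B->L'->A->R'->D->plug->D
Char 6 ('G'): step: R->3, L=1; G->plug->G->R->C->L->C->refl->D->L'->H->R'->C->plug->C
Char 7 ('A'): step: R->4, L=1; A->plug->F->R->B->L->E->refl->G->L'->G->R'->B->plug->B
Char 8 ('A'): step: R->5, L=1; A->plug->F->R->D->L->A->refl->H->L'->E->R'->H->plug->H
Final: ciphertext=DGGADCBH, RIGHT=5, LEFT=1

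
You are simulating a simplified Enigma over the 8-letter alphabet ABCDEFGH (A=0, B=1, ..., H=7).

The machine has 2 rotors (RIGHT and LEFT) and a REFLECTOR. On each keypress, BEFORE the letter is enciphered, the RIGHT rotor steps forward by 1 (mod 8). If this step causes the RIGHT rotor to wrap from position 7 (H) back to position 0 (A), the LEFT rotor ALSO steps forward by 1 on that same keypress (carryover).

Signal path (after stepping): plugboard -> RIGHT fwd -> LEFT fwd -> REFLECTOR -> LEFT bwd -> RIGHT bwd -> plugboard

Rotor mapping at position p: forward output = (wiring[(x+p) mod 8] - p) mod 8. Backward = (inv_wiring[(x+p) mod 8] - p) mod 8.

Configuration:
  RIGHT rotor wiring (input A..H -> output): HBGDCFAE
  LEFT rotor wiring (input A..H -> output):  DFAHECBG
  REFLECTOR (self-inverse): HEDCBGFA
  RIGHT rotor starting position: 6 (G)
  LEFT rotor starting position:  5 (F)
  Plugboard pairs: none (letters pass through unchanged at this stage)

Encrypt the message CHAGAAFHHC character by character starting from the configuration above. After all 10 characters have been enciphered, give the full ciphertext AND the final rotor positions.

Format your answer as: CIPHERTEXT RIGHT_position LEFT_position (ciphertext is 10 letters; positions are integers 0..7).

Char 1 ('C'): step: R->7, L=5; C->plug->C->R->C->L->B->refl->E->L'->B->R'->H->plug->H
Char 2 ('H'): step: R->0, L->6 (L advanced); H->plug->H->R->E->L->C->refl->D->L'->A->R'->G->plug->G
Char 3 ('A'): step: R->1, L=6; A->plug->A->R->A->L->D->refl->C->L'->E->R'->E->plug->E
Char 4 ('G'): step: R->2, L=6; G->plug->G->R->F->L->B->refl->E->L'->H->R'->H->plug->H
Char 5 ('A'): step: R->3, L=6; A->plug->A->R->A->L->D->refl->C->L'->E->R'->F->plug->F
Char 6 ('A'): step: R->4, L=6; A->plug->A->R->G->L->G->refl->F->L'->C->R'->G->plug->G
Char 7 ('F'): step: R->5, L=6; F->plug->F->R->B->L->A->refl->H->L'->D->R'->B->plug->B
Char 8 ('H'): step: R->6, L=6; H->plug->H->R->H->L->E->refl->B->L'->F->R'->F->plug->F
Char 9 ('H'): step: R->7, L=6; H->plug->H->R->B->L->A->refl->H->L'->D->R'->F->plug->F
Char 10 ('C'): step: R->0, L->7 (L advanced); C->plug->C->R->G->L->D->refl->C->L'->H->R'->A->plug->A
Final: ciphertext=HGEHFGBFFA, RIGHT=0, LEFT=7

Answer: HGEHFGBFFA 0 7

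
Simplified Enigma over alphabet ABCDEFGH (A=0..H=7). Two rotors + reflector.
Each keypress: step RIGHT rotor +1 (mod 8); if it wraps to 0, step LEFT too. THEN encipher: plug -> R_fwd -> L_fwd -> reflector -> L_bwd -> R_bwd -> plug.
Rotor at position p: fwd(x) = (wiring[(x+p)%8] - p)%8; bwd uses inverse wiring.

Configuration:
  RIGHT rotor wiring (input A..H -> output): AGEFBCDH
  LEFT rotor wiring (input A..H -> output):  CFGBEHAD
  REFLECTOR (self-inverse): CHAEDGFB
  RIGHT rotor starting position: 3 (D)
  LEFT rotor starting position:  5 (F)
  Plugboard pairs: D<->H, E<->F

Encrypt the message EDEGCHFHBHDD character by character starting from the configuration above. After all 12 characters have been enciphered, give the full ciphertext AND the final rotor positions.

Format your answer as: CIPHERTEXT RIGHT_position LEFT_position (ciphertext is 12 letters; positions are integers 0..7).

Answer: HGAEACGFDEHA 7 6

Derivation:
Char 1 ('E'): step: R->4, L=5; E->plug->F->R->C->L->G->refl->F->L'->D->R'->D->plug->H
Char 2 ('D'): step: R->5, L=5; D->plug->H->R->E->L->A->refl->C->L'->A->R'->G->plug->G
Char 3 ('E'): step: R->6, L=5; E->plug->F->R->H->L->H->refl->B->L'->F->R'->A->plug->A
Char 4 ('G'): step: R->7, L=5; G->plug->G->R->D->L->F->refl->G->L'->C->R'->F->plug->E
Char 5 ('C'): step: R->0, L->6 (L advanced); C->plug->C->R->E->L->A->refl->C->L'->A->R'->A->plug->A
Char 6 ('H'): step: R->1, L=6; H->plug->D->R->A->L->C->refl->A->L'->E->R'->C->plug->C
Char 7 ('F'): step: R->2, L=6; F->plug->E->R->B->L->F->refl->G->L'->G->R'->G->plug->G
Char 8 ('H'): step: R->3, L=6; H->plug->D->R->A->L->C->refl->A->L'->E->R'->E->plug->F
Char 9 ('B'): step: R->4, L=6; B->plug->B->R->G->L->G->refl->F->L'->B->R'->H->plug->D
Char 10 ('H'): step: R->5, L=6; H->plug->D->R->D->L->H->refl->B->L'->H->R'->F->plug->E
Char 11 ('D'): step: R->6, L=6; D->plug->H->R->E->L->A->refl->C->L'->A->R'->D->plug->H
Char 12 ('D'): step: R->7, L=6; D->plug->H->R->E->L->A->refl->C->L'->A->R'->A->plug->A
Final: ciphertext=HGAEACGFDEHA, RIGHT=7, LEFT=6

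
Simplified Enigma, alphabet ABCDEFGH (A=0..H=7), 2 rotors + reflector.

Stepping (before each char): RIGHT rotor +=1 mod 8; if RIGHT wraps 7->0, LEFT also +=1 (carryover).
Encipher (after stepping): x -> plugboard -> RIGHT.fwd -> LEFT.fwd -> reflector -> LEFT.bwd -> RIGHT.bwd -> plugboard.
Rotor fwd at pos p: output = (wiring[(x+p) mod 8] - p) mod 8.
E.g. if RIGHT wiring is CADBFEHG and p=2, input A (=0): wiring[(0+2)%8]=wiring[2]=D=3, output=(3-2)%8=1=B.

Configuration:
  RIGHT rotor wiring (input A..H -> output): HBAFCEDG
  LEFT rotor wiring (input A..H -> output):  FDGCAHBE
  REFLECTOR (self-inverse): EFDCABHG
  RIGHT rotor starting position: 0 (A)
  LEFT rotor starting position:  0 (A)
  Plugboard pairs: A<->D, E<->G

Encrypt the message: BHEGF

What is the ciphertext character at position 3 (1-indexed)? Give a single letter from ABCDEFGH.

Char 1 ('B'): step: R->1, L=0; B->plug->B->R->H->L->E->refl->A->L'->E->R'->C->plug->C
Char 2 ('H'): step: R->2, L=0; H->plug->H->R->H->L->E->refl->A->L'->E->R'->F->plug->F
Char 3 ('E'): step: R->3, L=0; E->plug->G->R->G->L->B->refl->F->L'->A->R'->D->plug->A

A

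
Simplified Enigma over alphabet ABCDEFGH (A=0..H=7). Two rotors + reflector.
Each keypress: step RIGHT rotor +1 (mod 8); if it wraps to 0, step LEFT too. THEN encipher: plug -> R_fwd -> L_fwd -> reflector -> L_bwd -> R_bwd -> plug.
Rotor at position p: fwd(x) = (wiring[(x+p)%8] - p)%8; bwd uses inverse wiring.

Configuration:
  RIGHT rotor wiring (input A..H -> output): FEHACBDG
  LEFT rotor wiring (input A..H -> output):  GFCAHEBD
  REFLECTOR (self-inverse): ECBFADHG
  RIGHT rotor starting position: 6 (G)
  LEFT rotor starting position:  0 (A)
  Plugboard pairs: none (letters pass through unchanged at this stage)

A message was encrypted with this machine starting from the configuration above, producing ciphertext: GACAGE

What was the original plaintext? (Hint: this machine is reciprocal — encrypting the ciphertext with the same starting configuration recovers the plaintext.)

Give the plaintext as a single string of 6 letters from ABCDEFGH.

Char 1 ('G'): step: R->7, L=0; G->plug->G->R->C->L->C->refl->B->L'->G->R'->B->plug->B
Char 2 ('A'): step: R->0, L->1 (L advanced); A->plug->A->R->F->L->A->refl->E->L'->A->R'->D->plug->D
Char 3 ('C'): step: R->1, L=1; C->plug->C->R->H->L->F->refl->D->L'->E->R'->H->plug->H
Char 4 ('A'): step: R->2, L=1; A->plug->A->R->F->L->A->refl->E->L'->A->R'->C->plug->C
Char 5 ('G'): step: R->3, L=1; G->plug->G->R->B->L->B->refl->C->L'->G->R'->C->plug->C
Char 6 ('E'): step: R->4, L=1; E->plug->E->R->B->L->B->refl->C->L'->G->R'->A->plug->A

Answer: BDHCCA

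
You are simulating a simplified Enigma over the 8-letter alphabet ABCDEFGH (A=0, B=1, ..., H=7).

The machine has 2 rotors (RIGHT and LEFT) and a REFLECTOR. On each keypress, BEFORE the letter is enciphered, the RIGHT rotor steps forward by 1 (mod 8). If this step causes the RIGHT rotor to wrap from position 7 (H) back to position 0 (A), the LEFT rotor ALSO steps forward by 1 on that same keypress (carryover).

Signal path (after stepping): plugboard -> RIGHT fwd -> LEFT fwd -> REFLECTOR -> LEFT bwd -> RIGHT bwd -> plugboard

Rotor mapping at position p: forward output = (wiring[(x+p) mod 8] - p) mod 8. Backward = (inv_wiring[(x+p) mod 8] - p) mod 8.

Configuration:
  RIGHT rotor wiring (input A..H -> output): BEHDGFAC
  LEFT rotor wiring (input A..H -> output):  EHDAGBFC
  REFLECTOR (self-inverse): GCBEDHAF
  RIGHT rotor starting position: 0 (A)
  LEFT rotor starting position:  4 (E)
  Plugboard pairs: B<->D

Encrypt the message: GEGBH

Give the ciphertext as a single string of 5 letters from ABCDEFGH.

Answer: DDFDG

Derivation:
Char 1 ('G'): step: R->1, L=4; G->plug->G->R->B->L->F->refl->H->L'->G->R'->B->plug->D
Char 2 ('E'): step: R->2, L=4; E->plug->E->R->G->L->H->refl->F->L'->B->R'->B->plug->D
Char 3 ('G'): step: R->3, L=4; G->plug->G->R->B->L->F->refl->H->L'->G->R'->F->plug->F
Char 4 ('B'): step: R->4, L=4; B->plug->D->R->G->L->H->refl->F->L'->B->R'->B->plug->D
Char 5 ('H'): step: R->5, L=4; H->plug->H->R->B->L->F->refl->H->L'->G->R'->G->plug->G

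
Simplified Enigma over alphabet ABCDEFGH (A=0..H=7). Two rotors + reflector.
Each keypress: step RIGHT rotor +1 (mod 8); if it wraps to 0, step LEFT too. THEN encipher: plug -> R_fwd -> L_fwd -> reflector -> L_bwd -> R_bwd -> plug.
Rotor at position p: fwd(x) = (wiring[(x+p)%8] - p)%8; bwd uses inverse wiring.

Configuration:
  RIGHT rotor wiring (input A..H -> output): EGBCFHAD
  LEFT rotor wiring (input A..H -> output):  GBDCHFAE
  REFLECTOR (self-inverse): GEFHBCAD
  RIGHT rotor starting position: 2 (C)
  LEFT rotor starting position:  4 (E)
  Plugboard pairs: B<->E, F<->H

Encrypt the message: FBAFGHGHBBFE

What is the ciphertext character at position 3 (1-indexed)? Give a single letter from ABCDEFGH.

Char 1 ('F'): step: R->3, L=4; F->plug->H->R->G->L->H->refl->D->L'->A->R'->E->plug->B
Char 2 ('B'): step: R->4, L=4; B->plug->E->R->A->L->D->refl->H->L'->G->R'->H->plug->F
Char 3 ('A'): step: R->5, L=4; A->plug->A->R->C->L->E->refl->B->L'->B->R'->E->plug->B

B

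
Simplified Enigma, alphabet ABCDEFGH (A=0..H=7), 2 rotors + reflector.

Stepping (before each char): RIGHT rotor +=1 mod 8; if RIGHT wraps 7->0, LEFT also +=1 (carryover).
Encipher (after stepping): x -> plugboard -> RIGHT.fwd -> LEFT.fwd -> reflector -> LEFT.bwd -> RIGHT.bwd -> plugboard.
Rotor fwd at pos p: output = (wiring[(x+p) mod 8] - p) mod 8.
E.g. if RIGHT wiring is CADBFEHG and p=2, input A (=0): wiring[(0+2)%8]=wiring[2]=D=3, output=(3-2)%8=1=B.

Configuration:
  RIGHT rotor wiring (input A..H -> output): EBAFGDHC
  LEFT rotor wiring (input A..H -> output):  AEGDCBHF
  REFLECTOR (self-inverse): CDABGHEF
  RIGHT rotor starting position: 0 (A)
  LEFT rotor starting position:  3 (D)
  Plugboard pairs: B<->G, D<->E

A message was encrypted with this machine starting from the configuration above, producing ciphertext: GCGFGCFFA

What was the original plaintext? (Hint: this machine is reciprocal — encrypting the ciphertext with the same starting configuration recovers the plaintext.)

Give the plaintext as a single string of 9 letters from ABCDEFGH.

Char 1 ('G'): step: R->1, L=3; G->plug->B->R->H->L->D->refl->B->L'->G->R'->F->plug->F
Char 2 ('C'): step: R->2, L=3; C->plug->C->R->E->L->C->refl->A->L'->A->R'->F->plug->F
Char 3 ('G'): step: R->3, L=3; G->plug->B->R->D->L->E->refl->G->L'->C->R'->A->plug->A
Char 4 ('F'): step: R->4, L=3; F->plug->F->R->F->L->F->refl->H->L'->B->R'->H->plug->H
Char 5 ('G'): step: R->5, L=3; G->plug->B->R->C->L->G->refl->E->L'->D->R'->F->plug->F
Char 6 ('C'): step: R->6, L=3; C->plug->C->R->G->L->B->refl->D->L'->H->R'->F->plug->F
Char 7 ('F'): step: R->7, L=3; F->plug->F->R->H->L->D->refl->B->L'->G->R'->E->plug->D
Char 8 ('F'): step: R->0, L->4 (L advanced); F->plug->F->R->D->L->B->refl->D->L'->C->R'->H->plug->H
Char 9 ('A'): step: R->1, L=4; A->plug->A->R->A->L->G->refl->E->L'->E->R'->C->plug->C

Answer: FFAHFFDHC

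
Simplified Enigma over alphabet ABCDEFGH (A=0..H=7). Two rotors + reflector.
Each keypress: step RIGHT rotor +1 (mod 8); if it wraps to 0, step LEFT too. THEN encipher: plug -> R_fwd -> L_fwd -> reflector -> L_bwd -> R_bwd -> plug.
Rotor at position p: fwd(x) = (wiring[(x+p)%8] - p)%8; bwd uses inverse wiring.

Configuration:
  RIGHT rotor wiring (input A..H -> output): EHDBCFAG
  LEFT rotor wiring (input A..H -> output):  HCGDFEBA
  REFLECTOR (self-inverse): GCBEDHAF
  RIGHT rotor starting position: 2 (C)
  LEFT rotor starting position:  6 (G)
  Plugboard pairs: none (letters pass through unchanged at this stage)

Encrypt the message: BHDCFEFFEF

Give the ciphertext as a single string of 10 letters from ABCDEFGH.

Answer: GAGECACGAA

Derivation:
Char 1 ('B'): step: R->3, L=6; B->plug->B->R->H->L->G->refl->A->L'->E->R'->G->plug->G
Char 2 ('H'): step: R->4, L=6; H->plug->H->R->F->L->F->refl->H->L'->G->R'->A->plug->A
Char 3 ('D'): step: R->5, L=6; D->plug->D->R->H->L->G->refl->A->L'->E->R'->G->plug->G
Char 4 ('C'): step: R->6, L=6; C->plug->C->R->G->L->H->refl->F->L'->F->R'->E->plug->E
Char 5 ('F'): step: R->7, L=6; F->plug->F->R->D->L->E->refl->D->L'->A->R'->C->plug->C
Char 6 ('E'): step: R->0, L->7 (L advanced); E->plug->E->R->C->L->D->refl->E->L'->E->R'->A->plug->A
Char 7 ('F'): step: R->1, L=7; F->plug->F->R->H->L->C->refl->B->L'->A->R'->C->plug->C
Char 8 ('F'): step: R->2, L=7; F->plug->F->R->E->L->E->refl->D->L'->C->R'->G->plug->G
Char 9 ('E'): step: R->3, L=7; E->plug->E->R->D->L->H->refl->F->L'->G->R'->A->plug->A
Char 10 ('F'): step: R->4, L=7; F->plug->F->R->D->L->H->refl->F->L'->G->R'->A->plug->A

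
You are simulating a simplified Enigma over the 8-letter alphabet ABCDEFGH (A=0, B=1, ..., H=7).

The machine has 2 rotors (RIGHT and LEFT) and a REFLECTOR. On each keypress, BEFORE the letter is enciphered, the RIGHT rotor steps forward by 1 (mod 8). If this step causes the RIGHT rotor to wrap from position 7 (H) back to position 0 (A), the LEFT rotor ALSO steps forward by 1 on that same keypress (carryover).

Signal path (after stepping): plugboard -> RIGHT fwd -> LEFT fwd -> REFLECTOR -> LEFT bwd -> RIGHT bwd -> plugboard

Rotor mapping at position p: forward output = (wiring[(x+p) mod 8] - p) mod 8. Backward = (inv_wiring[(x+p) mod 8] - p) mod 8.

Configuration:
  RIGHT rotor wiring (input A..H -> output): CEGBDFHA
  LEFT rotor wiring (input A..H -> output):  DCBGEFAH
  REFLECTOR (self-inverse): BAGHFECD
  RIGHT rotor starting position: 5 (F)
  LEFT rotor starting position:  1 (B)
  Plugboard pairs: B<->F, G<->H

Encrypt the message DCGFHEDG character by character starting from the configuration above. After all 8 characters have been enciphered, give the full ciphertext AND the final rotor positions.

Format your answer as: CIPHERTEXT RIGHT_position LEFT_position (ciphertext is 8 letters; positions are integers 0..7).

Answer: GFEGDHHE 5 2

Derivation:
Char 1 ('D'): step: R->6, L=1; D->plug->D->R->G->L->G->refl->C->L'->H->R'->H->plug->G
Char 2 ('C'): step: R->7, L=1; C->plug->C->R->F->L->H->refl->D->L'->D->R'->B->plug->F
Char 3 ('G'): step: R->0, L->2 (L advanced); G->plug->H->R->A->L->H->refl->D->L'->D->R'->E->plug->E
Char 4 ('F'): step: R->1, L=2; F->plug->B->R->F->L->F->refl->E->L'->B->R'->H->plug->G
Char 5 ('H'): step: R->2, L=2; H->plug->G->R->A->L->H->refl->D->L'->D->R'->D->plug->D
Char 6 ('E'): step: R->3, L=2; E->plug->E->R->F->L->F->refl->E->L'->B->R'->G->plug->H
Char 7 ('D'): step: R->4, L=2; D->plug->D->R->E->L->G->refl->C->L'->C->R'->G->plug->H
Char 8 ('G'): step: R->5, L=2; G->plug->H->R->G->L->B->refl->A->L'->H->R'->E->plug->E
Final: ciphertext=GFEGDHHE, RIGHT=5, LEFT=2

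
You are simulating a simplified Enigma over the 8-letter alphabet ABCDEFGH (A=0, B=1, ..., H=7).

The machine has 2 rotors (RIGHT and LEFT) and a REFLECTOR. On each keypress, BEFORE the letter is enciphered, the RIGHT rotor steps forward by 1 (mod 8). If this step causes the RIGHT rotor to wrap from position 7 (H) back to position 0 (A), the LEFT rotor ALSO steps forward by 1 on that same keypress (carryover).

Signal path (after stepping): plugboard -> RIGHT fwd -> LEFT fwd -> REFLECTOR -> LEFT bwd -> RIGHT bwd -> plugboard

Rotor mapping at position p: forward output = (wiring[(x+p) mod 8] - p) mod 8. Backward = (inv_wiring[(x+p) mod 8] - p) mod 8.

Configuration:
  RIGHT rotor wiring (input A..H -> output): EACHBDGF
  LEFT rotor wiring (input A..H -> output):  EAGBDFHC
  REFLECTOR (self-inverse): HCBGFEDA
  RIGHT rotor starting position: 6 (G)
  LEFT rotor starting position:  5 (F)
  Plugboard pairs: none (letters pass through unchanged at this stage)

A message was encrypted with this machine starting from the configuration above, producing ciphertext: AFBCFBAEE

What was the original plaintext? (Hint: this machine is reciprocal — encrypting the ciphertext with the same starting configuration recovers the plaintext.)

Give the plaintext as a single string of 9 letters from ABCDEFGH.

Char 1 ('A'): step: R->7, L=5; A->plug->A->R->G->L->E->refl->F->L'->C->R'->F->plug->F
Char 2 ('F'): step: R->0, L->6 (L advanced); F->plug->F->R->D->L->C->refl->B->L'->A->R'->B->plug->B
Char 3 ('B'): step: R->1, L=6; B->plug->B->R->B->L->E->refl->F->L'->G->R'->C->plug->C
Char 4 ('C'): step: R->2, L=6; C->plug->C->R->H->L->H->refl->A->L'->E->R'->E->plug->E
Char 5 ('F'): step: R->3, L=6; F->plug->F->R->B->L->E->refl->F->L'->G->R'->B->plug->B
Char 6 ('B'): step: R->4, L=6; B->plug->B->R->H->L->H->refl->A->L'->E->R'->F->plug->F
Char 7 ('A'): step: R->5, L=6; A->plug->A->R->G->L->F->refl->E->L'->B->R'->B->plug->B
Char 8 ('E'): step: R->6, L=6; E->plug->E->R->E->L->A->refl->H->L'->H->R'->B->plug->B
Char 9 ('E'): step: R->7, L=6; E->plug->E->R->A->L->B->refl->C->L'->D->R'->D->plug->D

Answer: FBCEBFBBD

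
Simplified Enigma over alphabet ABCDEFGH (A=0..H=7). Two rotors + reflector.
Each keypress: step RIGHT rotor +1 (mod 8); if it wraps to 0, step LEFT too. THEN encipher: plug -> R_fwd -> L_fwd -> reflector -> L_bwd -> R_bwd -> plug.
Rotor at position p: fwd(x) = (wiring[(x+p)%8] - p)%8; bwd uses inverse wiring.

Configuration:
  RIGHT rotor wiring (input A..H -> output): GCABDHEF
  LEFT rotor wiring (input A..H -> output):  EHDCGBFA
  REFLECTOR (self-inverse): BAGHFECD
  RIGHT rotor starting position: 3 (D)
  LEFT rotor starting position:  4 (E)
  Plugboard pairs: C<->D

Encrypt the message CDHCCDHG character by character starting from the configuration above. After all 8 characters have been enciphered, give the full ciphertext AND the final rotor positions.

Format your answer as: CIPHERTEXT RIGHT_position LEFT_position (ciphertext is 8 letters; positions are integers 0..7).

Answer: BBFDFEAC 3 5

Derivation:
Char 1 ('C'): step: R->4, L=4; C->plug->D->R->B->L->F->refl->E->L'->D->R'->B->plug->B
Char 2 ('D'): step: R->5, L=4; D->plug->C->R->A->L->C->refl->G->L'->H->R'->B->plug->B
Char 3 ('H'): step: R->6, L=4; H->plug->H->R->B->L->F->refl->E->L'->D->R'->F->plug->F
Char 4 ('C'): step: R->7, L=4; C->plug->D->R->B->L->F->refl->E->L'->D->R'->C->plug->D
Char 5 ('C'): step: R->0, L->5 (L advanced); C->plug->D->R->B->L->A->refl->B->L'->H->R'->F->plug->F
Char 6 ('D'): step: R->1, L=5; D->plug->C->R->A->L->E->refl->F->L'->G->R'->E->plug->E
Char 7 ('H'): step: R->2, L=5; H->plug->H->R->A->L->E->refl->F->L'->G->R'->A->plug->A
Char 8 ('G'): step: R->3, L=5; G->plug->G->R->H->L->B->refl->A->L'->B->R'->D->plug->C
Final: ciphertext=BBFDFEAC, RIGHT=3, LEFT=5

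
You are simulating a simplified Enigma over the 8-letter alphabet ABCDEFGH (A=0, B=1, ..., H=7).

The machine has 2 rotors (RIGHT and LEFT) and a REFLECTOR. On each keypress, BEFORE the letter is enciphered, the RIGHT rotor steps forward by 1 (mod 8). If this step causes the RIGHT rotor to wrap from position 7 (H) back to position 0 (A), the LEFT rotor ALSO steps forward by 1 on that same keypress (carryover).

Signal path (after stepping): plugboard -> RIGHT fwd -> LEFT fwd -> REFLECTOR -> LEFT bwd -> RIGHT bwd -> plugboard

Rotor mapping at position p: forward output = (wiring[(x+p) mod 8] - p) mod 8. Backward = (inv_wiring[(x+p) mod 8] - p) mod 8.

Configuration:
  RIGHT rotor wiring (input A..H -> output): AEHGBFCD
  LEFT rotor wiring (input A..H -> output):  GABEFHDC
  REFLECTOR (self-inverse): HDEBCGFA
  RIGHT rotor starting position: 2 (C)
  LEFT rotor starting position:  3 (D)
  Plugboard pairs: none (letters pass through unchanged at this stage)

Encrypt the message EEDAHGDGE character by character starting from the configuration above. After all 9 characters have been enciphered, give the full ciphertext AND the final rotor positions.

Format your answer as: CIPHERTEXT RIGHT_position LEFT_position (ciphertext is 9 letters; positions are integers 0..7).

Char 1 ('E'): step: R->3, L=3; E->plug->E->R->A->L->B->refl->D->L'->F->R'->F->plug->F
Char 2 ('E'): step: R->4, L=3; E->plug->E->R->E->L->H->refl->A->L'->D->R'->G->plug->G
Char 3 ('D'): step: R->5, L=3; D->plug->D->R->D->L->A->refl->H->L'->E->R'->H->plug->H
Char 4 ('A'): step: R->6, L=3; A->plug->A->R->E->L->H->refl->A->L'->D->R'->G->plug->G
Char 5 ('H'): step: R->7, L=3; H->plug->H->R->D->L->A->refl->H->L'->E->R'->A->plug->A
Char 6 ('G'): step: R->0, L->4 (L advanced); G->plug->G->R->C->L->H->refl->A->L'->H->R'->C->plug->C
Char 7 ('D'): step: R->1, L=4; D->plug->D->R->A->L->B->refl->D->L'->B->R'->F->plug->F
Char 8 ('G'): step: R->2, L=4; G->plug->G->R->G->L->F->refl->G->L'->D->R'->D->plug->D
Char 9 ('E'): step: R->3, L=4; E->plug->E->R->A->L->B->refl->D->L'->B->R'->G->plug->G
Final: ciphertext=FGHGACFDG, RIGHT=3, LEFT=4

Answer: FGHGACFDG 3 4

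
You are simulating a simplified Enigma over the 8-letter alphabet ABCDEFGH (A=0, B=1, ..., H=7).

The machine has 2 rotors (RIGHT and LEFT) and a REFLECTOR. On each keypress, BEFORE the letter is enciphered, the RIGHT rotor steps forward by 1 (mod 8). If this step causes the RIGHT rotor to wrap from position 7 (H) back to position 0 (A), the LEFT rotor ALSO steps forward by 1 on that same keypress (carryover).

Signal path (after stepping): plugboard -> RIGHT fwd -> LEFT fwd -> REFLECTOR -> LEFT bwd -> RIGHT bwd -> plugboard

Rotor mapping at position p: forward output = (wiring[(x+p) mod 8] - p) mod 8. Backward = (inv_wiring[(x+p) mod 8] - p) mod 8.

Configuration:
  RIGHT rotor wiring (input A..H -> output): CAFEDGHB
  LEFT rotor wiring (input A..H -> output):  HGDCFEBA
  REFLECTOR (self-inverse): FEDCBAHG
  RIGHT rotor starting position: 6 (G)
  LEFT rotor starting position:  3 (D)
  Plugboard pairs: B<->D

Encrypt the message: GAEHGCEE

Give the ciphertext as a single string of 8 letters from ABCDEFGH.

Answer: FHDFBHFF

Derivation:
Char 1 ('G'): step: R->7, L=3; G->plug->G->R->H->L->A->refl->F->L'->E->R'->F->plug->F
Char 2 ('A'): step: R->0, L->4 (L advanced); A->plug->A->R->C->L->F->refl->A->L'->B->R'->H->plug->H
Char 3 ('E'): step: R->1, L=4; E->plug->E->R->F->L->C->refl->D->L'->E->R'->B->plug->D
Char 4 ('H'): step: R->2, L=4; H->plug->H->R->G->L->H->refl->G->L'->H->R'->F->plug->F
Char 5 ('G'): step: R->3, L=4; G->plug->G->R->F->L->C->refl->D->L'->E->R'->D->plug->B
Char 6 ('C'): step: R->4, L=4; C->plug->C->R->D->L->E->refl->B->L'->A->R'->H->plug->H
Char 7 ('E'): step: R->5, L=4; E->plug->E->R->D->L->E->refl->B->L'->A->R'->F->plug->F
Char 8 ('E'): step: R->6, L=4; E->plug->E->R->H->L->G->refl->H->L'->G->R'->F->plug->F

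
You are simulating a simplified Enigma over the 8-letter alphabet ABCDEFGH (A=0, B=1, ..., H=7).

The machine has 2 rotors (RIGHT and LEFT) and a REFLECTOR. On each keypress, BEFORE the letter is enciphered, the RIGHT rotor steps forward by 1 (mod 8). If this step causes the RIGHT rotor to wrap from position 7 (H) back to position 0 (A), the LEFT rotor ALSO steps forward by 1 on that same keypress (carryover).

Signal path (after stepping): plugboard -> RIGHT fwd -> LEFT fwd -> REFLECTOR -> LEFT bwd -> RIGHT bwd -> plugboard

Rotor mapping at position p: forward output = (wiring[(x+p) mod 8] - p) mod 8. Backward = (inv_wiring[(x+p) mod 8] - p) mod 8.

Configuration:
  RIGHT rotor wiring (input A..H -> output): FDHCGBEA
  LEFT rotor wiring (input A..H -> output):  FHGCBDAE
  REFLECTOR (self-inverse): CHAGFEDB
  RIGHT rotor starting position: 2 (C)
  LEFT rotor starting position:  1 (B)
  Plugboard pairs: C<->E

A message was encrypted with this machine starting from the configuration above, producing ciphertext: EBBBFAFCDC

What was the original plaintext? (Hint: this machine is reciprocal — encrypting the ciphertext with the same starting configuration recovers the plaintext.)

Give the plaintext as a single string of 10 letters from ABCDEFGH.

Answer: GAHDAFAGCB

Derivation:
Char 1 ('E'): step: R->3, L=1; E->plug->C->R->G->L->D->refl->G->L'->A->R'->G->plug->G
Char 2 ('B'): step: R->4, L=1; B->plug->B->R->F->L->H->refl->B->L'->C->R'->A->plug->A
Char 3 ('B'): step: R->5, L=1; B->plug->B->R->H->L->E->refl->F->L'->B->R'->H->plug->H
Char 4 ('B'): step: R->6, L=1; B->plug->B->R->C->L->B->refl->H->L'->F->R'->D->plug->D
Char 5 ('F'): step: R->7, L=1; F->plug->F->R->H->L->E->refl->F->L'->B->R'->A->plug->A
Char 6 ('A'): step: R->0, L->2 (L advanced); A->plug->A->R->F->L->C->refl->A->L'->B->R'->F->plug->F
Char 7 ('F'): step: R->1, L=2; F->plug->F->R->D->L->B->refl->H->L'->C->R'->A->plug->A
Char 8 ('C'): step: R->2, L=2; C->plug->E->R->C->L->H->refl->B->L'->D->R'->G->plug->G
Char 9 ('D'): step: R->3, L=2; D->plug->D->R->B->L->A->refl->C->L'->F->R'->E->plug->C
Char 10 ('C'): step: R->4, L=2; C->plug->E->R->B->L->A->refl->C->L'->F->R'->B->plug->B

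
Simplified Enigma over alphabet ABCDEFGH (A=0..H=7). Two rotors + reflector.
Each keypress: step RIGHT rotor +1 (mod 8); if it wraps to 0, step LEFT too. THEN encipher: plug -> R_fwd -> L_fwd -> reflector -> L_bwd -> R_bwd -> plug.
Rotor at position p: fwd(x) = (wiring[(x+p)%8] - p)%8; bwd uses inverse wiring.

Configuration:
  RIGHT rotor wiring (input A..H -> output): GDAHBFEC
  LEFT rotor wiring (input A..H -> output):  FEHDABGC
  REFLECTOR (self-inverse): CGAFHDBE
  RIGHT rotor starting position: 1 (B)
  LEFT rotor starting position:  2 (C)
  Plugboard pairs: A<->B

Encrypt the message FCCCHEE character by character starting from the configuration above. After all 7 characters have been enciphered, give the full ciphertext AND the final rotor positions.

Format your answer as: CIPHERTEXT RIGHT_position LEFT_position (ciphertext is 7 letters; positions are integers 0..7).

Answer: BDDADGA 0 3

Derivation:
Char 1 ('F'): step: R->2, L=2; F->plug->F->R->A->L->F->refl->D->L'->G->R'->A->plug->B
Char 2 ('C'): step: R->3, L=2; C->plug->C->R->C->L->G->refl->B->L'->B->R'->D->plug->D
Char 3 ('C'): step: R->4, L=2; C->plug->C->R->A->L->F->refl->D->L'->G->R'->D->plug->D
Char 4 ('C'): step: R->5, L=2; C->plug->C->R->F->L->A->refl->C->L'->H->R'->B->plug->A
Char 5 ('H'): step: R->6, L=2; H->plug->H->R->H->L->C->refl->A->L'->F->R'->D->plug->D
Char 6 ('E'): step: R->7, L=2; E->plug->E->R->A->L->F->refl->D->L'->G->R'->G->plug->G
Char 7 ('E'): step: R->0, L->3 (L advanced); E->plug->E->R->B->L->F->refl->D->L'->D->R'->B->plug->A
Final: ciphertext=BDDADGA, RIGHT=0, LEFT=3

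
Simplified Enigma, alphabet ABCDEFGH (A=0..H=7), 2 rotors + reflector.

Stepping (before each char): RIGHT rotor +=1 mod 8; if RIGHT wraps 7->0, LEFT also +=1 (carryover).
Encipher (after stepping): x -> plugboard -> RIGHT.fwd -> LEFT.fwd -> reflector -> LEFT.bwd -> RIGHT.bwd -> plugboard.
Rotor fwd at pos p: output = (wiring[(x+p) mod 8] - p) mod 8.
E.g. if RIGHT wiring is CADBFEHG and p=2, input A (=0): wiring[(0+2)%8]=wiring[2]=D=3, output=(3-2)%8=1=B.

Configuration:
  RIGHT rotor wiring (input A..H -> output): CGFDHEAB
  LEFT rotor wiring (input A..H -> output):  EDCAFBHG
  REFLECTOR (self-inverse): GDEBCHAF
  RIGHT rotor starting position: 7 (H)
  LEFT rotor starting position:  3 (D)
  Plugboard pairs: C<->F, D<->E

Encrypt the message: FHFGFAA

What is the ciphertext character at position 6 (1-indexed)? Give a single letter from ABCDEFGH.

Char 1 ('F'): step: R->0, L->4 (L advanced); F->plug->C->R->F->L->H->refl->F->L'->B->R'->H->plug->H
Char 2 ('H'): step: R->1, L=4; H->plug->H->R->B->L->F->refl->H->L'->F->R'->A->plug->A
Char 3 ('F'): step: R->2, L=4; F->plug->C->R->F->L->H->refl->F->L'->B->R'->B->plug->B
Char 4 ('G'): step: R->3, L=4; G->plug->G->R->D->L->C->refl->E->L'->H->R'->F->plug->C
Char 5 ('F'): step: R->4, L=4; F->plug->C->R->E->L->A->refl->G->L'->G->R'->E->plug->D
Char 6 ('A'): step: R->5, L=4; A->plug->A->R->H->L->E->refl->C->L'->D->R'->B->plug->B

B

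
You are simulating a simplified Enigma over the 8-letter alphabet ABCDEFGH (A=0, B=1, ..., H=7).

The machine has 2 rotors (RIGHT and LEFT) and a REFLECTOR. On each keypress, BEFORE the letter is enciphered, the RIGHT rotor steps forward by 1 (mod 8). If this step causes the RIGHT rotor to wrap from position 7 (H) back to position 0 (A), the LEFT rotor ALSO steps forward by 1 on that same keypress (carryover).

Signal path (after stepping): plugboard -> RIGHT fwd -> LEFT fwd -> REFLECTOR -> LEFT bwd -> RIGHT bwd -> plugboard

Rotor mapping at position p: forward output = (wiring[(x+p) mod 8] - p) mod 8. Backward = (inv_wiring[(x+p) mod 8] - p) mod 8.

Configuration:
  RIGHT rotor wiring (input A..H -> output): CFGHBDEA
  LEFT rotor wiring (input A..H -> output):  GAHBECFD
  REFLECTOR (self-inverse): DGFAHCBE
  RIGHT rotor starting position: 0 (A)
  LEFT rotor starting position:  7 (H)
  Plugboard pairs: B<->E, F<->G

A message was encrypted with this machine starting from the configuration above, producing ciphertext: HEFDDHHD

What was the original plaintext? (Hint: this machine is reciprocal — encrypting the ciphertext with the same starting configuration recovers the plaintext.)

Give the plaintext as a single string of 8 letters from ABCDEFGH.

Answer: DAGAHCFB

Derivation:
Char 1 ('H'): step: R->1, L=7; H->plug->H->R->B->L->H->refl->E->L'->A->R'->D->plug->D
Char 2 ('E'): step: R->2, L=7; E->plug->B->R->F->L->F->refl->C->L'->E->R'->A->plug->A
Char 3 ('F'): step: R->3, L=7; F->plug->G->R->C->L->B->refl->G->L'->H->R'->F->plug->G
Char 4 ('D'): step: R->4, L=7; D->plug->D->R->E->L->C->refl->F->L'->F->R'->A->plug->A
Char 5 ('D'): step: R->5, L=7; D->plug->D->R->F->L->F->refl->C->L'->E->R'->H->plug->H
Char 6 ('H'): step: R->6, L=7; H->plug->H->R->F->L->F->refl->C->L'->E->R'->C->plug->C
Char 7 ('H'): step: R->7, L=7; H->plug->H->R->F->L->F->refl->C->L'->E->R'->G->plug->F
Char 8 ('D'): step: R->0, L->0 (L advanced); D->plug->D->R->H->L->D->refl->A->L'->B->R'->E->plug->B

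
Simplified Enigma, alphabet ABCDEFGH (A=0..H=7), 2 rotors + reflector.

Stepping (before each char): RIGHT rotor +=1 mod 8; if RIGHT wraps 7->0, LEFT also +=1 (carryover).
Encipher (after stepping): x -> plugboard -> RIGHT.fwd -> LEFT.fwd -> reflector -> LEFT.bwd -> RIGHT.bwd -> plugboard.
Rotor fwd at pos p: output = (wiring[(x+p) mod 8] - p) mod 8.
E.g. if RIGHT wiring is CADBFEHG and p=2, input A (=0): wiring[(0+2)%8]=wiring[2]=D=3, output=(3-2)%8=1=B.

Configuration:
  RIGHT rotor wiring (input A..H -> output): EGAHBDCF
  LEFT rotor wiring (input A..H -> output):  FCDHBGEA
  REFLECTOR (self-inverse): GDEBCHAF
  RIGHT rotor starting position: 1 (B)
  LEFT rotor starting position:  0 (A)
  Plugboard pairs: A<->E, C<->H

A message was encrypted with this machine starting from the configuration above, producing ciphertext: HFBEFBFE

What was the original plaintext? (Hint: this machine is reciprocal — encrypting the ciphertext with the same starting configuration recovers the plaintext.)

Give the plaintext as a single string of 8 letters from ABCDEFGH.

Char 1 ('H'): step: R->2, L=0; H->plug->C->R->H->L->A->refl->G->L'->F->R'->B->plug->B
Char 2 ('F'): step: R->3, L=0; F->plug->F->R->B->L->C->refl->E->L'->G->R'->B->plug->B
Char 3 ('B'): step: R->4, L=0; B->plug->B->R->H->L->A->refl->G->L'->F->R'->A->plug->E
Char 4 ('E'): step: R->5, L=0; E->plug->A->R->G->L->E->refl->C->L'->B->R'->E->plug->A
Char 5 ('F'): step: R->6, L=0; F->plug->F->R->B->L->C->refl->E->L'->G->R'->C->plug->H
Char 6 ('B'): step: R->7, L=0; B->plug->B->R->F->L->G->refl->A->L'->H->R'->C->plug->H
Char 7 ('F'): step: R->0, L->1 (L advanced); F->plug->F->R->D->L->A->refl->G->L'->C->R'->G->plug->G
Char 8 ('E'): step: R->1, L=1; E->plug->A->R->F->L->D->refl->B->L'->A->R'->D->plug->D

Answer: BBEAHHGD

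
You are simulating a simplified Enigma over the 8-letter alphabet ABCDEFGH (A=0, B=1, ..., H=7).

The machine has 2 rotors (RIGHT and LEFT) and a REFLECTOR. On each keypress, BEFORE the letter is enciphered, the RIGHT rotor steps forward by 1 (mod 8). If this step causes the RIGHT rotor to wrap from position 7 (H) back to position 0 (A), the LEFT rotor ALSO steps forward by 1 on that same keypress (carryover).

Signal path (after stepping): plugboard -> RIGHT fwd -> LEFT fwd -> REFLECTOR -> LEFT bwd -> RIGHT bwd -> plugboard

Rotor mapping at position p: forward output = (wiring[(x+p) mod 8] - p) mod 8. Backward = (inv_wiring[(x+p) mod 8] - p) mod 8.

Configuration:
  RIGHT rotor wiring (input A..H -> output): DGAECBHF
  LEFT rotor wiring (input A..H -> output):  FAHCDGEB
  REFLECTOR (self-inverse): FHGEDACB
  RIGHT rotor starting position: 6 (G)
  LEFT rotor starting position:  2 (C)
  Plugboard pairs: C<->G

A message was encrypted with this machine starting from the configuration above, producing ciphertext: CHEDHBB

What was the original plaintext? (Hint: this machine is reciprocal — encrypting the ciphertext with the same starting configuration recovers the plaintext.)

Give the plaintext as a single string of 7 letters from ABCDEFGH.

Char 1 ('C'): step: R->7, L=2; C->plug->G->R->C->L->B->refl->H->L'->F->R'->E->plug->E
Char 2 ('H'): step: R->0, L->3 (L advanced); H->plug->H->R->F->L->C->refl->G->L'->E->R'->D->plug->D
Char 3 ('E'): step: R->1, L=3; E->plug->E->R->A->L->H->refl->B->L'->D->R'->C->plug->G
Char 4 ('D'): step: R->2, L=3; D->plug->D->R->H->L->E->refl->D->L'->C->R'->B->plug->B
Char 5 ('H'): step: R->3, L=3; H->plug->H->R->F->L->C->refl->G->L'->E->R'->D->plug->D
Char 6 ('B'): step: R->4, L=3; B->plug->B->R->F->L->C->refl->G->L'->E->R'->G->plug->C
Char 7 ('B'): step: R->5, L=3; B->plug->B->R->C->L->D->refl->E->L'->H->R'->G->plug->C

Answer: EDGBDCC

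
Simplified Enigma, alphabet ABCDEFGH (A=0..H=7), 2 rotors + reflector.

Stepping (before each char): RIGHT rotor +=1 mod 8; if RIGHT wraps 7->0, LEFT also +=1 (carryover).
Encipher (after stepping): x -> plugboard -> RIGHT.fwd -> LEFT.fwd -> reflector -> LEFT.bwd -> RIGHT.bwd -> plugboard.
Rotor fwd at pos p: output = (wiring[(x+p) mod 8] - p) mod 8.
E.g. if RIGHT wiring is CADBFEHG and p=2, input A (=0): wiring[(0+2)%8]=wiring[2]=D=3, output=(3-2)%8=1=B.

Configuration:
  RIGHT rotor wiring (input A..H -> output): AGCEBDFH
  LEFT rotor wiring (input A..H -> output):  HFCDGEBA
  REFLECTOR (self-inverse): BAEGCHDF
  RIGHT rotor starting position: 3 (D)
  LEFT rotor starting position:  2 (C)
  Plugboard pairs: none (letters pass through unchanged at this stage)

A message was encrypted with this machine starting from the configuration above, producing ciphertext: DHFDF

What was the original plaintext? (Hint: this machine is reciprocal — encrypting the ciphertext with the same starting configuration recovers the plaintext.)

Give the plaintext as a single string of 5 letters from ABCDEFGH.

Answer: FAEFE

Derivation:
Char 1 ('D'): step: R->4, L=2; D->plug->D->R->D->L->C->refl->E->L'->C->R'->F->plug->F
Char 2 ('H'): step: R->5, L=2; H->plug->H->R->E->L->H->refl->F->L'->G->R'->A->plug->A
Char 3 ('F'): step: R->6, L=2; F->plug->F->R->G->L->F->refl->H->L'->E->R'->E->plug->E
Char 4 ('D'): step: R->7, L=2; D->plug->D->R->D->L->C->refl->E->L'->C->R'->F->plug->F
Char 5 ('F'): step: R->0, L->3 (L advanced); F->plug->F->R->D->L->G->refl->D->L'->B->R'->E->plug->E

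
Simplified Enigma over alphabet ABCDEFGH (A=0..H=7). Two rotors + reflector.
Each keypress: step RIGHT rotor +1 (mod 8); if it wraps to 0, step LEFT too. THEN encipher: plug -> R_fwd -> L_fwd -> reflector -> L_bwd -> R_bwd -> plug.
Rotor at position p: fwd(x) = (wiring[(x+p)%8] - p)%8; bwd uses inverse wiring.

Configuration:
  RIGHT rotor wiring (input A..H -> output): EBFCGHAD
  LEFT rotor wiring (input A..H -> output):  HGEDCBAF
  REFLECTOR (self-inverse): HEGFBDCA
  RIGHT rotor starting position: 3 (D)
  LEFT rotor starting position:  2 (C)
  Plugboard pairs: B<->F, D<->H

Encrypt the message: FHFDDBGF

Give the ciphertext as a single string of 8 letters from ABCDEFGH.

Char 1 ('F'): step: R->4, L=2; F->plug->B->R->D->L->H->refl->A->L'->C->R'->A->plug->A
Char 2 ('H'): step: R->5, L=2; H->plug->D->R->H->L->E->refl->B->L'->B->R'->H->plug->D
Char 3 ('F'): step: R->6, L=2; F->plug->B->R->F->L->D->refl->F->L'->G->R'->C->plug->C
Char 4 ('D'): step: R->7, L=2; D->plug->H->R->B->L->B->refl->E->L'->H->R'->F->plug->B
Char 5 ('D'): step: R->0, L->3 (L advanced); D->plug->H->R->D->L->F->refl->D->L'->G->R'->E->plug->E
Char 6 ('B'): step: R->1, L=3; B->plug->F->R->H->L->B->refl->E->L'->F->R'->D->plug->H
Char 7 ('G'): step: R->2, L=3; G->plug->G->R->C->L->G->refl->C->L'->E->R'->C->plug->C
Char 8 ('F'): step: R->3, L=3; F->plug->B->R->D->L->F->refl->D->L'->G->R'->G->plug->G

Answer: ADCBEHCG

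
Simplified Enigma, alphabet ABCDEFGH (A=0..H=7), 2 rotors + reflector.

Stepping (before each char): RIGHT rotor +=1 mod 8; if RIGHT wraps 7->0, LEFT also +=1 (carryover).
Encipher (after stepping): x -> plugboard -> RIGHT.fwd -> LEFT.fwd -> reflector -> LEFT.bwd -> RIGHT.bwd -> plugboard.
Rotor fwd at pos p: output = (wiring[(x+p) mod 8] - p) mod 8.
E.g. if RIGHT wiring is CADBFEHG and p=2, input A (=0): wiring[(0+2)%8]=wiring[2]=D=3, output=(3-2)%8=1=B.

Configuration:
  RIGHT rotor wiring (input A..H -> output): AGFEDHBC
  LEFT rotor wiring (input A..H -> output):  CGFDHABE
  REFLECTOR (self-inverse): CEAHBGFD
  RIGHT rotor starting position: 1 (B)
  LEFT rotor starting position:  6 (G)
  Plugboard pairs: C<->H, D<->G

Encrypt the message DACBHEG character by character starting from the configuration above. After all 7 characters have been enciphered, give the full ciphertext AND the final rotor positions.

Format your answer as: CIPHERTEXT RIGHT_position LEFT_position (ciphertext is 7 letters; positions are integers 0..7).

Char 1 ('D'): step: R->2, L=6; D->plug->G->R->G->L->B->refl->E->L'->C->R'->B->plug->B
Char 2 ('A'): step: R->3, L=6; A->plug->A->R->B->L->G->refl->F->L'->F->R'->F->plug->F
Char 3 ('C'): step: R->4, L=6; C->plug->H->R->A->L->D->refl->H->L'->E->R'->E->plug->E
Char 4 ('B'): step: R->5, L=6; B->plug->B->R->E->L->H->refl->D->L'->A->R'->F->plug->F
Char 5 ('H'): step: R->6, L=6; H->plug->C->R->C->L->E->refl->B->L'->G->R'->F->plug->F
Char 6 ('E'): step: R->7, L=6; E->plug->E->R->F->L->F->refl->G->L'->B->R'->B->plug->B
Char 7 ('G'): step: R->0, L->7 (L advanced); G->plug->D->R->E->L->E->refl->B->L'->G->R'->B->plug->B
Final: ciphertext=BFEFFBB, RIGHT=0, LEFT=7

Answer: BFEFFBB 0 7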